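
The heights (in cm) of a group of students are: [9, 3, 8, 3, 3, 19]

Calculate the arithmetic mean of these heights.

7.5

Step 1: Sum all values: 9 + 3 + 8 + 3 + 3 + 19 = 45
Step 2: Count the number of values: n = 6
Step 3: Mean = sum / n = 45 / 6 = 7.5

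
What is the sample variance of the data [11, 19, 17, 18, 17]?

9.8

Step 1: Compute the mean: (11 + 19 + 17 + 18 + 17) / 5 = 16.4
Step 2: Compute squared deviations from the mean:
  (11 - 16.4)^2 = 29.16
  (19 - 16.4)^2 = 6.76
  (17 - 16.4)^2 = 0.36
  (18 - 16.4)^2 = 2.56
  (17 - 16.4)^2 = 0.36
Step 3: Sum of squared deviations = 39.2
Step 4: Sample variance = 39.2 / 4 = 9.8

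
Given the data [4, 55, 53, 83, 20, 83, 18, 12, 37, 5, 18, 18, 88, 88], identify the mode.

18

Step 1: Count the frequency of each value:
  4: appears 1 time(s)
  5: appears 1 time(s)
  12: appears 1 time(s)
  18: appears 3 time(s)
  20: appears 1 time(s)
  37: appears 1 time(s)
  53: appears 1 time(s)
  55: appears 1 time(s)
  83: appears 2 time(s)
  88: appears 2 time(s)
Step 2: The value 18 appears most frequently (3 times).
Step 3: Mode = 18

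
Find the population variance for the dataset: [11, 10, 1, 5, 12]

17.36

Step 1: Compute the mean: (11 + 10 + 1 + 5 + 12) / 5 = 7.8
Step 2: Compute squared deviations from the mean:
  (11 - 7.8)^2 = 10.24
  (10 - 7.8)^2 = 4.84
  (1 - 7.8)^2 = 46.24
  (5 - 7.8)^2 = 7.84
  (12 - 7.8)^2 = 17.64
Step 3: Sum of squared deviations = 86.8
Step 4: Population variance = 86.8 / 5 = 17.36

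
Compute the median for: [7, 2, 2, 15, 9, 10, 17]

9

Step 1: Sort the data in ascending order: [2, 2, 7, 9, 10, 15, 17]
Step 2: The number of values is n = 7.
Step 3: Since n is odd, the median is the middle value at position 4: 9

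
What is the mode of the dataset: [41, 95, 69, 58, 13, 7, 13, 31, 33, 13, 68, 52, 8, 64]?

13

Step 1: Count the frequency of each value:
  7: appears 1 time(s)
  8: appears 1 time(s)
  13: appears 3 time(s)
  31: appears 1 time(s)
  33: appears 1 time(s)
  41: appears 1 time(s)
  52: appears 1 time(s)
  58: appears 1 time(s)
  64: appears 1 time(s)
  68: appears 1 time(s)
  69: appears 1 time(s)
  95: appears 1 time(s)
Step 2: The value 13 appears most frequently (3 times).
Step 3: Mode = 13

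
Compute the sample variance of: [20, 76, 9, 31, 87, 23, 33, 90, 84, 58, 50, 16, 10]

939.641

Step 1: Compute the mean: (20 + 76 + 9 + 31 + 87 + 23 + 33 + 90 + 84 + 58 + 50 + 16 + 10) / 13 = 45.1538
Step 2: Compute squared deviations from the mean:
  (20 - 45.1538)^2 = 632.716
  (76 - 45.1538)^2 = 951.4852
  (9 - 45.1538)^2 = 1307.1006
  (31 - 45.1538)^2 = 200.3314
  (87 - 45.1538)^2 = 1751.1006
  (23 - 45.1538)^2 = 490.7929
  (33 - 45.1538)^2 = 147.716
  (90 - 45.1538)^2 = 2011.1775
  (84 - 45.1538)^2 = 1509.0237
  (58 - 45.1538)^2 = 165.0237
  (50 - 45.1538)^2 = 23.4852
  (16 - 45.1538)^2 = 849.9467
  (10 - 45.1538)^2 = 1235.7929
Step 3: Sum of squared deviations = 11275.6923
Step 4: Sample variance = 11275.6923 / 12 = 939.641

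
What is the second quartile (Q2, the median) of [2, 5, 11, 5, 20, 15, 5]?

5

Step 1: Sort the data: [2, 5, 5, 5, 11, 15, 20]
Step 2: n = 7
Step 3: Q2 is the median. Since n is odd, it is the middle value at position 4: 5
Step 4: Q2 = 5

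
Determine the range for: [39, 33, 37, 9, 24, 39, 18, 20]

30

Step 1: Identify the maximum value: max = 39
Step 2: Identify the minimum value: min = 9
Step 3: Range = max - min = 39 - 9 = 30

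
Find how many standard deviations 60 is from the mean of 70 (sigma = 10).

-1

Step 1: Recall the z-score formula: z = (x - mu) / sigma
Step 2: Substitute values: z = (60 - 70) / 10
Step 3: z = -10 / 10 = -1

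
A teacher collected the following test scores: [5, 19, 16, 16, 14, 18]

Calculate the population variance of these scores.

21.2222

Step 1: Compute the mean: (5 + 19 + 16 + 16 + 14 + 18) / 6 = 14.6667
Step 2: Compute squared deviations from the mean:
  (5 - 14.6667)^2 = 93.4444
  (19 - 14.6667)^2 = 18.7778
  (16 - 14.6667)^2 = 1.7778
  (16 - 14.6667)^2 = 1.7778
  (14 - 14.6667)^2 = 0.4444
  (18 - 14.6667)^2 = 11.1111
Step 3: Sum of squared deviations = 127.3333
Step 4: Population variance = 127.3333 / 6 = 21.2222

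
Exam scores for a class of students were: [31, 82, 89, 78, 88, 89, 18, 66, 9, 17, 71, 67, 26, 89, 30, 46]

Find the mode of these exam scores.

89

Step 1: Count the frequency of each value:
  9: appears 1 time(s)
  17: appears 1 time(s)
  18: appears 1 time(s)
  26: appears 1 time(s)
  30: appears 1 time(s)
  31: appears 1 time(s)
  46: appears 1 time(s)
  66: appears 1 time(s)
  67: appears 1 time(s)
  71: appears 1 time(s)
  78: appears 1 time(s)
  82: appears 1 time(s)
  88: appears 1 time(s)
  89: appears 3 time(s)
Step 2: The value 89 appears most frequently (3 times).
Step 3: Mode = 89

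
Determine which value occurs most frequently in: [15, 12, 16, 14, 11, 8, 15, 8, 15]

15

Step 1: Count the frequency of each value:
  8: appears 2 time(s)
  11: appears 1 time(s)
  12: appears 1 time(s)
  14: appears 1 time(s)
  15: appears 3 time(s)
  16: appears 1 time(s)
Step 2: The value 15 appears most frequently (3 times).
Step 3: Mode = 15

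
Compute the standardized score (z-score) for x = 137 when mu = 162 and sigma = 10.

-2.5

Step 1: Recall the z-score formula: z = (x - mu) / sigma
Step 2: Substitute values: z = (137 - 162) / 10
Step 3: z = -25 / 10 = -2.5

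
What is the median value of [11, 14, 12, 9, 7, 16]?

11.5

Step 1: Sort the data in ascending order: [7, 9, 11, 12, 14, 16]
Step 2: The number of values is n = 6.
Step 3: Since n is even, the median is the average of positions 3 and 4:
  Median = (11 + 12) / 2 = 11.5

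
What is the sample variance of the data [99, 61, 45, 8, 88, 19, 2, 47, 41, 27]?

1026.9

Step 1: Compute the mean: (99 + 61 + 45 + 8 + 88 + 19 + 2 + 47 + 41 + 27) / 10 = 43.7
Step 2: Compute squared deviations from the mean:
  (99 - 43.7)^2 = 3058.09
  (61 - 43.7)^2 = 299.29
  (45 - 43.7)^2 = 1.69
  (8 - 43.7)^2 = 1274.49
  (88 - 43.7)^2 = 1962.49
  (19 - 43.7)^2 = 610.09
  (2 - 43.7)^2 = 1738.89
  (47 - 43.7)^2 = 10.89
  (41 - 43.7)^2 = 7.29
  (27 - 43.7)^2 = 278.89
Step 3: Sum of squared deviations = 9242.1
Step 4: Sample variance = 9242.1 / 9 = 1026.9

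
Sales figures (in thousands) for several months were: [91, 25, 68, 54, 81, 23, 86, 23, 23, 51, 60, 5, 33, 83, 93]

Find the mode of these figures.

23

Step 1: Count the frequency of each value:
  5: appears 1 time(s)
  23: appears 3 time(s)
  25: appears 1 time(s)
  33: appears 1 time(s)
  51: appears 1 time(s)
  54: appears 1 time(s)
  60: appears 1 time(s)
  68: appears 1 time(s)
  81: appears 1 time(s)
  83: appears 1 time(s)
  86: appears 1 time(s)
  91: appears 1 time(s)
  93: appears 1 time(s)
Step 2: The value 23 appears most frequently (3 times).
Step 3: Mode = 23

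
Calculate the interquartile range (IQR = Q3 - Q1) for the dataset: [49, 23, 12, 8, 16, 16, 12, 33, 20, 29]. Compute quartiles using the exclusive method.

18

Step 1: Sort the data: [8, 12, 12, 16, 16, 20, 23, 29, 33, 49]
Step 2: n = 10
Step 3: Using the exclusive quartile method:
  Q1 = 12
  Q2 (median) = 18
  Q3 = 30
  IQR = Q3 - Q1 = 30 - 12 = 18
Step 4: IQR = 18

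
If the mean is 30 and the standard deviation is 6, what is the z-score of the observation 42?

2

Step 1: Recall the z-score formula: z = (x - mu) / sigma
Step 2: Substitute values: z = (42 - 30) / 6
Step 3: z = 12 / 6 = 2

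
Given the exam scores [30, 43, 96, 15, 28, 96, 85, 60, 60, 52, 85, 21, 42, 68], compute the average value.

55.7857

Step 1: Sum all values: 30 + 43 + 96 + 15 + 28 + 96 + 85 + 60 + 60 + 52 + 85 + 21 + 42 + 68 = 781
Step 2: Count the number of values: n = 14
Step 3: Mean = sum / n = 781 / 14 = 55.7857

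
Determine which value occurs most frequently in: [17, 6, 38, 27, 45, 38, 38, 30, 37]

38

Step 1: Count the frequency of each value:
  6: appears 1 time(s)
  17: appears 1 time(s)
  27: appears 1 time(s)
  30: appears 1 time(s)
  37: appears 1 time(s)
  38: appears 3 time(s)
  45: appears 1 time(s)
Step 2: The value 38 appears most frequently (3 times).
Step 3: Mode = 38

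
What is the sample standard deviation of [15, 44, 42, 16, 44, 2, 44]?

17.9616

Step 1: Compute the mean: 29.5714
Step 2: Sum of squared deviations from the mean: 1935.7143
Step 3: Sample variance = 1935.7143 / 6 = 322.619
Step 4: Standard deviation = sqrt(322.619) = 17.9616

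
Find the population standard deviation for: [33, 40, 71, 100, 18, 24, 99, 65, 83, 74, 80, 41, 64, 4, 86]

29.1529

Step 1: Compute the mean: 58.8
Step 2: Sum of squared deviations from the mean: 12748.4
Step 3: Population variance = 12748.4 / 15 = 849.8933
Step 4: Standard deviation = sqrt(849.8933) = 29.1529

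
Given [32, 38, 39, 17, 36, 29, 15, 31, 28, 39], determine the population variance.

66.44

Step 1: Compute the mean: (32 + 38 + 39 + 17 + 36 + 29 + 15 + 31 + 28 + 39) / 10 = 30.4
Step 2: Compute squared deviations from the mean:
  (32 - 30.4)^2 = 2.56
  (38 - 30.4)^2 = 57.76
  (39 - 30.4)^2 = 73.96
  (17 - 30.4)^2 = 179.56
  (36 - 30.4)^2 = 31.36
  (29 - 30.4)^2 = 1.96
  (15 - 30.4)^2 = 237.16
  (31 - 30.4)^2 = 0.36
  (28 - 30.4)^2 = 5.76
  (39 - 30.4)^2 = 73.96
Step 3: Sum of squared deviations = 664.4
Step 4: Population variance = 664.4 / 10 = 66.44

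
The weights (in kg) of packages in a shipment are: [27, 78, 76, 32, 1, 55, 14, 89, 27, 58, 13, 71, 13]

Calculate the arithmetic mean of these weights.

42.6154

Step 1: Sum all values: 27 + 78 + 76 + 32 + 1 + 55 + 14 + 89 + 27 + 58 + 13 + 71 + 13 = 554
Step 2: Count the number of values: n = 13
Step 3: Mean = sum / n = 554 / 13 = 42.6154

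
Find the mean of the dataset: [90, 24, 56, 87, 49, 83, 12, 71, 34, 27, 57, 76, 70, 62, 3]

53.4

Step 1: Sum all values: 90 + 24 + 56 + 87 + 49 + 83 + 12 + 71 + 34 + 27 + 57 + 76 + 70 + 62 + 3 = 801
Step 2: Count the number of values: n = 15
Step 3: Mean = sum / n = 801 / 15 = 53.4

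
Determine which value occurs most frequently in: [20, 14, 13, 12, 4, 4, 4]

4

Step 1: Count the frequency of each value:
  4: appears 3 time(s)
  12: appears 1 time(s)
  13: appears 1 time(s)
  14: appears 1 time(s)
  20: appears 1 time(s)
Step 2: The value 4 appears most frequently (3 times).
Step 3: Mode = 4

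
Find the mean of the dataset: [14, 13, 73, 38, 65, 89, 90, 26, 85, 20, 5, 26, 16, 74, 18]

43.4667

Step 1: Sum all values: 14 + 13 + 73 + 38 + 65 + 89 + 90 + 26 + 85 + 20 + 5 + 26 + 16 + 74 + 18 = 652
Step 2: Count the number of values: n = 15
Step 3: Mean = sum / n = 652 / 15 = 43.4667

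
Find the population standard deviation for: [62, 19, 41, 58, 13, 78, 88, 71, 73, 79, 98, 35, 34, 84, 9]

27.9473

Step 1: Compute the mean: 56.1333
Step 2: Sum of squared deviations from the mean: 11715.7333
Step 3: Population variance = 11715.7333 / 15 = 781.0489
Step 4: Standard deviation = sqrt(781.0489) = 27.9473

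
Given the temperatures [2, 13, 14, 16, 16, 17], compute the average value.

13

Step 1: Sum all values: 2 + 13 + 14 + 16 + 16 + 17 = 78
Step 2: Count the number of values: n = 6
Step 3: Mean = sum / n = 78 / 6 = 13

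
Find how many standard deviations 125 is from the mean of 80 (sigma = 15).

3

Step 1: Recall the z-score formula: z = (x - mu) / sigma
Step 2: Substitute values: z = (125 - 80) / 15
Step 3: z = 45 / 15 = 3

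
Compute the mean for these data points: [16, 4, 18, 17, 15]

14

Step 1: Sum all values: 16 + 4 + 18 + 17 + 15 = 70
Step 2: Count the number of values: n = 5
Step 3: Mean = sum / n = 70 / 5 = 14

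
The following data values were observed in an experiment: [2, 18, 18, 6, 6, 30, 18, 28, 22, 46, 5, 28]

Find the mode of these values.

18

Step 1: Count the frequency of each value:
  2: appears 1 time(s)
  5: appears 1 time(s)
  6: appears 2 time(s)
  18: appears 3 time(s)
  22: appears 1 time(s)
  28: appears 2 time(s)
  30: appears 1 time(s)
  46: appears 1 time(s)
Step 2: The value 18 appears most frequently (3 times).
Step 3: Mode = 18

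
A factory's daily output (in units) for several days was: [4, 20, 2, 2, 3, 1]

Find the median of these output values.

2.5

Step 1: Sort the data in ascending order: [1, 2, 2, 3, 4, 20]
Step 2: The number of values is n = 6.
Step 3: Since n is even, the median is the average of positions 3 and 4:
  Median = (2 + 3) / 2 = 2.5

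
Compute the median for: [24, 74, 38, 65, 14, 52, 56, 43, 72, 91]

54

Step 1: Sort the data in ascending order: [14, 24, 38, 43, 52, 56, 65, 72, 74, 91]
Step 2: The number of values is n = 10.
Step 3: Since n is even, the median is the average of positions 5 and 6:
  Median = (52 + 56) / 2 = 54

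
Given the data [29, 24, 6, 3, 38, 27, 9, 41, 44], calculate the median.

27

Step 1: Sort the data in ascending order: [3, 6, 9, 24, 27, 29, 38, 41, 44]
Step 2: The number of values is n = 9.
Step 3: Since n is odd, the median is the middle value at position 5: 27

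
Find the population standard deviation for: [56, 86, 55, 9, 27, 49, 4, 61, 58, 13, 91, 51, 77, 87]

28.0011

Step 1: Compute the mean: 51.7143
Step 2: Sum of squared deviations from the mean: 10976.8571
Step 3: Population variance = 10976.8571 / 14 = 784.0612
Step 4: Standard deviation = sqrt(784.0612) = 28.0011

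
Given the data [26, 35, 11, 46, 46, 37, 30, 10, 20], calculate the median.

30

Step 1: Sort the data in ascending order: [10, 11, 20, 26, 30, 35, 37, 46, 46]
Step 2: The number of values is n = 9.
Step 3: Since n is odd, the median is the middle value at position 5: 30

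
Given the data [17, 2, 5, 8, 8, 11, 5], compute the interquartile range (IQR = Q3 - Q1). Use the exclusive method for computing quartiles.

6

Step 1: Sort the data: [2, 5, 5, 8, 8, 11, 17]
Step 2: n = 7
Step 3: Using the exclusive quartile method:
  Q1 = 5
  Q2 (median) = 8
  Q3 = 11
  IQR = Q3 - Q1 = 11 - 5 = 6
Step 4: IQR = 6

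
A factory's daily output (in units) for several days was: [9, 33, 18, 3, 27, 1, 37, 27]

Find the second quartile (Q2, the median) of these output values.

22.5

Step 1: Sort the data: [1, 3, 9, 18, 27, 27, 33, 37]
Step 2: n = 8
Step 3: Q2 is the median. Since n is even, it is the average of the values at positions 4 and 5:
  Q2 = (18 + 27) / 2 = 22.5
Step 4: Q2 = 22.5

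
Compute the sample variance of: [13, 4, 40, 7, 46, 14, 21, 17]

227.9286

Step 1: Compute the mean: (13 + 4 + 40 + 7 + 46 + 14 + 21 + 17) / 8 = 20.25
Step 2: Compute squared deviations from the mean:
  (13 - 20.25)^2 = 52.5625
  (4 - 20.25)^2 = 264.0625
  (40 - 20.25)^2 = 390.0625
  (7 - 20.25)^2 = 175.5625
  (46 - 20.25)^2 = 663.0625
  (14 - 20.25)^2 = 39.0625
  (21 - 20.25)^2 = 0.5625
  (17 - 20.25)^2 = 10.5625
Step 3: Sum of squared deviations = 1595.5
Step 4: Sample variance = 1595.5 / 7 = 227.9286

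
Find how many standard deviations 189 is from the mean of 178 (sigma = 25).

0.44

Step 1: Recall the z-score formula: z = (x - mu) / sigma
Step 2: Substitute values: z = (189 - 178) / 25
Step 3: z = 11 / 25 = 0.44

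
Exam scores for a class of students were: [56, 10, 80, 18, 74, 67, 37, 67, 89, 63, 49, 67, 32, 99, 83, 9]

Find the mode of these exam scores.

67

Step 1: Count the frequency of each value:
  9: appears 1 time(s)
  10: appears 1 time(s)
  18: appears 1 time(s)
  32: appears 1 time(s)
  37: appears 1 time(s)
  49: appears 1 time(s)
  56: appears 1 time(s)
  63: appears 1 time(s)
  67: appears 3 time(s)
  74: appears 1 time(s)
  80: appears 1 time(s)
  83: appears 1 time(s)
  89: appears 1 time(s)
  99: appears 1 time(s)
Step 2: The value 67 appears most frequently (3 times).
Step 3: Mode = 67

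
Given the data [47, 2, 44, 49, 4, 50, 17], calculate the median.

44

Step 1: Sort the data in ascending order: [2, 4, 17, 44, 47, 49, 50]
Step 2: The number of values is n = 7.
Step 3: Since n is odd, the median is the middle value at position 4: 44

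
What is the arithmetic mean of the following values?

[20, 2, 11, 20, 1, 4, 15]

10.4286

Step 1: Sum all values: 20 + 2 + 11 + 20 + 1 + 4 + 15 = 73
Step 2: Count the number of values: n = 7
Step 3: Mean = sum / n = 73 / 7 = 10.4286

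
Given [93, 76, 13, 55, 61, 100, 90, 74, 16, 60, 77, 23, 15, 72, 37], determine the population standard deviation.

28.8349

Step 1: Compute the mean: 57.4667
Step 2: Sum of squared deviations from the mean: 12471.7333
Step 3: Population variance = 12471.7333 / 15 = 831.4489
Step 4: Standard deviation = sqrt(831.4489) = 28.8349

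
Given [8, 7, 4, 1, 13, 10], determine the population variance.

15.1389

Step 1: Compute the mean: (8 + 7 + 4 + 1 + 13 + 10) / 6 = 7.1667
Step 2: Compute squared deviations from the mean:
  (8 - 7.1667)^2 = 0.6944
  (7 - 7.1667)^2 = 0.0278
  (4 - 7.1667)^2 = 10.0278
  (1 - 7.1667)^2 = 38.0278
  (13 - 7.1667)^2 = 34.0278
  (10 - 7.1667)^2 = 8.0278
Step 3: Sum of squared deviations = 90.8333
Step 4: Population variance = 90.8333 / 6 = 15.1389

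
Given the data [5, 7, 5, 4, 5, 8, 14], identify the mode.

5

Step 1: Count the frequency of each value:
  4: appears 1 time(s)
  5: appears 3 time(s)
  7: appears 1 time(s)
  8: appears 1 time(s)
  14: appears 1 time(s)
Step 2: The value 5 appears most frequently (3 times).
Step 3: Mode = 5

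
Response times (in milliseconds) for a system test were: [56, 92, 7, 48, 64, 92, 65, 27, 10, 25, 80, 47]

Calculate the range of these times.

85

Step 1: Identify the maximum value: max = 92
Step 2: Identify the minimum value: min = 7
Step 3: Range = max - min = 92 - 7 = 85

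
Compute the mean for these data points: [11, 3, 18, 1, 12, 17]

10.3333

Step 1: Sum all values: 11 + 3 + 18 + 1 + 12 + 17 = 62
Step 2: Count the number of values: n = 6
Step 3: Mean = sum / n = 62 / 6 = 10.3333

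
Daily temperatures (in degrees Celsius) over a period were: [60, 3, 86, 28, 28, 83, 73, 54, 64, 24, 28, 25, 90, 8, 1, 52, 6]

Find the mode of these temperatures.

28

Step 1: Count the frequency of each value:
  1: appears 1 time(s)
  3: appears 1 time(s)
  6: appears 1 time(s)
  8: appears 1 time(s)
  24: appears 1 time(s)
  25: appears 1 time(s)
  28: appears 3 time(s)
  52: appears 1 time(s)
  54: appears 1 time(s)
  60: appears 1 time(s)
  64: appears 1 time(s)
  73: appears 1 time(s)
  83: appears 1 time(s)
  86: appears 1 time(s)
  90: appears 1 time(s)
Step 2: The value 28 appears most frequently (3 times).
Step 3: Mode = 28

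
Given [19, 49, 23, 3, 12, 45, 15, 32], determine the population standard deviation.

15.0727

Step 1: Compute the mean: 24.75
Step 2: Sum of squared deviations from the mean: 1817.5
Step 3: Population variance = 1817.5 / 8 = 227.1875
Step 4: Standard deviation = sqrt(227.1875) = 15.0727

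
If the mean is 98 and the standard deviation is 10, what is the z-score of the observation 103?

0.5

Step 1: Recall the z-score formula: z = (x - mu) / sigma
Step 2: Substitute values: z = (103 - 98) / 10
Step 3: z = 5 / 10 = 0.5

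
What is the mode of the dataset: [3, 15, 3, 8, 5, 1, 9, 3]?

3

Step 1: Count the frequency of each value:
  1: appears 1 time(s)
  3: appears 3 time(s)
  5: appears 1 time(s)
  8: appears 1 time(s)
  9: appears 1 time(s)
  15: appears 1 time(s)
Step 2: The value 3 appears most frequently (3 times).
Step 3: Mode = 3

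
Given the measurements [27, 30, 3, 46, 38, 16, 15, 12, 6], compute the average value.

21.4444

Step 1: Sum all values: 27 + 30 + 3 + 46 + 38 + 16 + 15 + 12 + 6 = 193
Step 2: Count the number of values: n = 9
Step 3: Mean = sum / n = 193 / 9 = 21.4444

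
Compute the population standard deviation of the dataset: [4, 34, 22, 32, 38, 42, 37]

12.0526

Step 1: Compute the mean: 29.8571
Step 2: Sum of squared deviations from the mean: 1016.8571
Step 3: Population variance = 1016.8571 / 7 = 145.2653
Step 4: Standard deviation = sqrt(145.2653) = 12.0526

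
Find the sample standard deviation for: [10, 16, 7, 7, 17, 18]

5.0892

Step 1: Compute the mean: 12.5
Step 2: Sum of squared deviations from the mean: 129.5
Step 3: Sample variance = 129.5 / 5 = 25.9
Step 4: Standard deviation = sqrt(25.9) = 5.0892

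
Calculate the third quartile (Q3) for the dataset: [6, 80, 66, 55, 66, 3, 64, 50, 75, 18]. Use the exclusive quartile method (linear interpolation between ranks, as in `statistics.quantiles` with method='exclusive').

68.25

Step 1: Sort the data: [3, 6, 18, 50, 55, 64, 66, 66, 75, 80]
Step 2: n = 10
Step 3: Using the exclusive quartile method:
  Q1 = 15
  Q2 (median) = 59.5
  Q3 = 68.25
  IQR = Q3 - Q1 = 68.25 - 15 = 53.25
Step 4: Q3 = 68.25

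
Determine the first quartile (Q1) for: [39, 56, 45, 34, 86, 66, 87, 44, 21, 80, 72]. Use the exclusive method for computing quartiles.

39

Step 1: Sort the data: [21, 34, 39, 44, 45, 56, 66, 72, 80, 86, 87]
Step 2: n = 11
Step 3: Using the exclusive quartile method:
  Q1 = 39
  Q2 (median) = 56
  Q3 = 80
  IQR = Q3 - Q1 = 80 - 39 = 41
Step 4: Q1 = 39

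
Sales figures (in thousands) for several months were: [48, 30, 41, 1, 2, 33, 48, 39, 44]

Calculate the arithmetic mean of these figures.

31.7778

Step 1: Sum all values: 48 + 30 + 41 + 1 + 2 + 33 + 48 + 39 + 44 = 286
Step 2: Count the number of values: n = 9
Step 3: Mean = sum / n = 286 / 9 = 31.7778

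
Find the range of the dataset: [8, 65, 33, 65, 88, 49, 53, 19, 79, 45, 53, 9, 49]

80

Step 1: Identify the maximum value: max = 88
Step 2: Identify the minimum value: min = 8
Step 3: Range = max - min = 88 - 8 = 80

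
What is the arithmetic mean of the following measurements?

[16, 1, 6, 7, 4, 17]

8.5

Step 1: Sum all values: 16 + 1 + 6 + 7 + 4 + 17 = 51
Step 2: Count the number of values: n = 6
Step 3: Mean = sum / n = 51 / 6 = 8.5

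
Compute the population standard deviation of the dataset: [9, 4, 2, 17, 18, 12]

6.0185

Step 1: Compute the mean: 10.3333
Step 2: Sum of squared deviations from the mean: 217.3333
Step 3: Population variance = 217.3333 / 6 = 36.2222
Step 4: Standard deviation = sqrt(36.2222) = 6.0185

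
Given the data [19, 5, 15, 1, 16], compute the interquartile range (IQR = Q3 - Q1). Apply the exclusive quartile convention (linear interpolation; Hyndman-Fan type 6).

14.5

Step 1: Sort the data: [1, 5, 15, 16, 19]
Step 2: n = 5
Step 3: Using the exclusive quartile method:
  Q1 = 3
  Q2 (median) = 15
  Q3 = 17.5
  IQR = Q3 - Q1 = 17.5 - 3 = 14.5
Step 4: IQR = 14.5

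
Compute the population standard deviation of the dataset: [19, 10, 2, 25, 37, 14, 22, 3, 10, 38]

12.0499

Step 1: Compute the mean: 18
Step 2: Sum of squared deviations from the mean: 1452
Step 3: Population variance = 1452 / 10 = 145.2
Step 4: Standard deviation = sqrt(145.2) = 12.0499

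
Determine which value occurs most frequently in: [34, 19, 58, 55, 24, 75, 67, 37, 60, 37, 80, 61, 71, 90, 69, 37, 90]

37

Step 1: Count the frequency of each value:
  19: appears 1 time(s)
  24: appears 1 time(s)
  34: appears 1 time(s)
  37: appears 3 time(s)
  55: appears 1 time(s)
  58: appears 1 time(s)
  60: appears 1 time(s)
  61: appears 1 time(s)
  67: appears 1 time(s)
  69: appears 1 time(s)
  71: appears 1 time(s)
  75: appears 1 time(s)
  80: appears 1 time(s)
  90: appears 2 time(s)
Step 2: The value 37 appears most frequently (3 times).
Step 3: Mode = 37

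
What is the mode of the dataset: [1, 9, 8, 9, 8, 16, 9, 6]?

9

Step 1: Count the frequency of each value:
  1: appears 1 time(s)
  6: appears 1 time(s)
  8: appears 2 time(s)
  9: appears 3 time(s)
  16: appears 1 time(s)
Step 2: The value 9 appears most frequently (3 times).
Step 3: Mode = 9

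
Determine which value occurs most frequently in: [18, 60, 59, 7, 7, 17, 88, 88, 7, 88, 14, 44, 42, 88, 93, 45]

88

Step 1: Count the frequency of each value:
  7: appears 3 time(s)
  14: appears 1 time(s)
  17: appears 1 time(s)
  18: appears 1 time(s)
  42: appears 1 time(s)
  44: appears 1 time(s)
  45: appears 1 time(s)
  59: appears 1 time(s)
  60: appears 1 time(s)
  88: appears 4 time(s)
  93: appears 1 time(s)
Step 2: The value 88 appears most frequently (4 times).
Step 3: Mode = 88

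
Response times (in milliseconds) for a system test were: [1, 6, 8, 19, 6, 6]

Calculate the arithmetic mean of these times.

7.6667

Step 1: Sum all values: 1 + 6 + 8 + 19 + 6 + 6 = 46
Step 2: Count the number of values: n = 6
Step 3: Mean = sum / n = 46 / 6 = 7.6667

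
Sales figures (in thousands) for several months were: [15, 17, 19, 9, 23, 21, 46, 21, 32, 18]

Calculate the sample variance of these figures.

105.2111

Step 1: Compute the mean: (15 + 17 + 19 + 9 + 23 + 21 + 46 + 21 + 32 + 18) / 10 = 22.1
Step 2: Compute squared deviations from the mean:
  (15 - 22.1)^2 = 50.41
  (17 - 22.1)^2 = 26.01
  (19 - 22.1)^2 = 9.61
  (9 - 22.1)^2 = 171.61
  (23 - 22.1)^2 = 0.81
  (21 - 22.1)^2 = 1.21
  (46 - 22.1)^2 = 571.21
  (21 - 22.1)^2 = 1.21
  (32 - 22.1)^2 = 98.01
  (18 - 22.1)^2 = 16.81
Step 3: Sum of squared deviations = 946.9
Step 4: Sample variance = 946.9 / 9 = 105.2111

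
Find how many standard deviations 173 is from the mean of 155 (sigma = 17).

1.0588

Step 1: Recall the z-score formula: z = (x - mu) / sigma
Step 2: Substitute values: z = (173 - 155) / 17
Step 3: z = 18 / 17 = 1.0588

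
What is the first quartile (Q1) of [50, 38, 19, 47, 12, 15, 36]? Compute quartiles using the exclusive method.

15

Step 1: Sort the data: [12, 15, 19, 36, 38, 47, 50]
Step 2: n = 7
Step 3: Using the exclusive quartile method:
  Q1 = 15
  Q2 (median) = 36
  Q3 = 47
  IQR = Q3 - Q1 = 47 - 15 = 32
Step 4: Q1 = 15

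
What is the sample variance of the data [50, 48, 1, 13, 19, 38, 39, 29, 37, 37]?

245.2111

Step 1: Compute the mean: (50 + 48 + 1 + 13 + 19 + 38 + 39 + 29 + 37 + 37) / 10 = 31.1
Step 2: Compute squared deviations from the mean:
  (50 - 31.1)^2 = 357.21
  (48 - 31.1)^2 = 285.61
  (1 - 31.1)^2 = 906.01
  (13 - 31.1)^2 = 327.61
  (19 - 31.1)^2 = 146.41
  (38 - 31.1)^2 = 47.61
  (39 - 31.1)^2 = 62.41
  (29 - 31.1)^2 = 4.41
  (37 - 31.1)^2 = 34.81
  (37 - 31.1)^2 = 34.81
Step 3: Sum of squared deviations = 2206.9
Step 4: Sample variance = 2206.9 / 9 = 245.2111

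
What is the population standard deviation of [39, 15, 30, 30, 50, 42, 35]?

10.2659

Step 1: Compute the mean: 34.4286
Step 2: Sum of squared deviations from the mean: 737.7143
Step 3: Population variance = 737.7143 / 7 = 105.3878
Step 4: Standard deviation = sqrt(105.3878) = 10.2659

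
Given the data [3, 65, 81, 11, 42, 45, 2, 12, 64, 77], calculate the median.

43.5

Step 1: Sort the data in ascending order: [2, 3, 11, 12, 42, 45, 64, 65, 77, 81]
Step 2: The number of values is n = 10.
Step 3: Since n is even, the median is the average of positions 5 and 6:
  Median = (42 + 45) / 2 = 43.5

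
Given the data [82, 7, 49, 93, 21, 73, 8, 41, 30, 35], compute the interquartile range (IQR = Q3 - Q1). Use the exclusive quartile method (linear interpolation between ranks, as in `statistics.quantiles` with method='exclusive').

57.5

Step 1: Sort the data: [7, 8, 21, 30, 35, 41, 49, 73, 82, 93]
Step 2: n = 10
Step 3: Using the exclusive quartile method:
  Q1 = 17.75
  Q2 (median) = 38
  Q3 = 75.25
  IQR = Q3 - Q1 = 75.25 - 17.75 = 57.5
Step 4: IQR = 57.5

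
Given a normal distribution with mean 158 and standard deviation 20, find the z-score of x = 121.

-1.85

Step 1: Recall the z-score formula: z = (x - mu) / sigma
Step 2: Substitute values: z = (121 - 158) / 20
Step 3: z = -37 / 20 = -1.85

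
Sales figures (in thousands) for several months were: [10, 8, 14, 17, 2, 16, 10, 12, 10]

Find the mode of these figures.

10

Step 1: Count the frequency of each value:
  2: appears 1 time(s)
  8: appears 1 time(s)
  10: appears 3 time(s)
  12: appears 1 time(s)
  14: appears 1 time(s)
  16: appears 1 time(s)
  17: appears 1 time(s)
Step 2: The value 10 appears most frequently (3 times).
Step 3: Mode = 10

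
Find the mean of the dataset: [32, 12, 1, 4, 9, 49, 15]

17.4286

Step 1: Sum all values: 32 + 12 + 1 + 4 + 9 + 49 + 15 = 122
Step 2: Count the number of values: n = 7
Step 3: Mean = sum / n = 122 / 7 = 17.4286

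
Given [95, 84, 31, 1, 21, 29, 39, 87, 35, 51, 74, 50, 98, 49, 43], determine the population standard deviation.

28.0235

Step 1: Compute the mean: 52.4667
Step 2: Sum of squared deviations from the mean: 11779.7333
Step 3: Population variance = 11779.7333 / 15 = 785.3156
Step 4: Standard deviation = sqrt(785.3156) = 28.0235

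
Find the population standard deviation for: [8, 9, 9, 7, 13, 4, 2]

3.332

Step 1: Compute the mean: 7.4286
Step 2: Sum of squared deviations from the mean: 77.7143
Step 3: Population variance = 77.7143 / 7 = 11.102
Step 4: Standard deviation = sqrt(11.102) = 3.332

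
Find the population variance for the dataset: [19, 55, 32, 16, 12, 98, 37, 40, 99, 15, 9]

956.7438

Step 1: Compute the mean: (19 + 55 + 32 + 16 + 12 + 98 + 37 + 40 + 99 + 15 + 9) / 11 = 39.2727
Step 2: Compute squared deviations from the mean:
  (19 - 39.2727)^2 = 410.9835
  (55 - 39.2727)^2 = 247.3471
  (32 - 39.2727)^2 = 52.8926
  (16 - 39.2727)^2 = 541.6198
  (12 - 39.2727)^2 = 743.8017
  (98 - 39.2727)^2 = 3448.8926
  (37 - 39.2727)^2 = 5.1653
  (40 - 39.2727)^2 = 0.5289
  (99 - 39.2727)^2 = 3567.3471
  (15 - 39.2727)^2 = 589.1653
  (9 - 39.2727)^2 = 916.438
Step 3: Sum of squared deviations = 10524.1818
Step 4: Population variance = 10524.1818 / 11 = 956.7438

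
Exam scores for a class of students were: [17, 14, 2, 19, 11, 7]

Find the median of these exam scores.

12.5

Step 1: Sort the data in ascending order: [2, 7, 11, 14, 17, 19]
Step 2: The number of values is n = 6.
Step 3: Since n is even, the median is the average of positions 3 and 4:
  Median = (11 + 14) / 2 = 12.5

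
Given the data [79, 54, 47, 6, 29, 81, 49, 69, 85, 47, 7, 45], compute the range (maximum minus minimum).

79

Step 1: Identify the maximum value: max = 85
Step 2: Identify the minimum value: min = 6
Step 3: Range = max - min = 85 - 6 = 79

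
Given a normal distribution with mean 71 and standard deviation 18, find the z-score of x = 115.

2.4444

Step 1: Recall the z-score formula: z = (x - mu) / sigma
Step 2: Substitute values: z = (115 - 71) / 18
Step 3: z = 44 / 18 = 2.4444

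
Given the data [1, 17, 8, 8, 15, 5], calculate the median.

8

Step 1: Sort the data in ascending order: [1, 5, 8, 8, 15, 17]
Step 2: The number of values is n = 6.
Step 3: Since n is even, the median is the average of positions 3 and 4:
  Median = (8 + 8) / 2 = 8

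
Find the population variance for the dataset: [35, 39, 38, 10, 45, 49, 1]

284.2857

Step 1: Compute the mean: (35 + 39 + 38 + 10 + 45 + 49 + 1) / 7 = 31
Step 2: Compute squared deviations from the mean:
  (35 - 31)^2 = 16
  (39 - 31)^2 = 64
  (38 - 31)^2 = 49
  (10 - 31)^2 = 441
  (45 - 31)^2 = 196
  (49 - 31)^2 = 324
  (1 - 31)^2 = 900
Step 3: Sum of squared deviations = 1990
Step 4: Population variance = 1990 / 7 = 284.2857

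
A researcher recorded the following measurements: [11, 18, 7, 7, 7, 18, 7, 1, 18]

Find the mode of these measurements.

7

Step 1: Count the frequency of each value:
  1: appears 1 time(s)
  7: appears 4 time(s)
  11: appears 1 time(s)
  18: appears 3 time(s)
Step 2: The value 7 appears most frequently (4 times).
Step 3: Mode = 7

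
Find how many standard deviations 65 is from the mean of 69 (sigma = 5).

-0.8

Step 1: Recall the z-score formula: z = (x - mu) / sigma
Step 2: Substitute values: z = (65 - 69) / 5
Step 3: z = -4 / 5 = -0.8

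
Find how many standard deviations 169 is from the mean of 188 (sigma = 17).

-1.1176

Step 1: Recall the z-score formula: z = (x - mu) / sigma
Step 2: Substitute values: z = (169 - 188) / 17
Step 3: z = -19 / 17 = -1.1176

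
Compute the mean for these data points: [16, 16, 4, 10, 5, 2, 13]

9.4286

Step 1: Sum all values: 16 + 16 + 4 + 10 + 5 + 2 + 13 = 66
Step 2: Count the number of values: n = 7
Step 3: Mean = sum / n = 66 / 7 = 9.4286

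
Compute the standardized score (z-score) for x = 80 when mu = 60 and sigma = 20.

1

Step 1: Recall the z-score formula: z = (x - mu) / sigma
Step 2: Substitute values: z = (80 - 60) / 20
Step 3: z = 20 / 20 = 1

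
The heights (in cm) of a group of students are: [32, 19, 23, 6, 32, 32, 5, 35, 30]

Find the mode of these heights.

32

Step 1: Count the frequency of each value:
  5: appears 1 time(s)
  6: appears 1 time(s)
  19: appears 1 time(s)
  23: appears 1 time(s)
  30: appears 1 time(s)
  32: appears 3 time(s)
  35: appears 1 time(s)
Step 2: The value 32 appears most frequently (3 times).
Step 3: Mode = 32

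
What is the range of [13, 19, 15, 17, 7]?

12

Step 1: Identify the maximum value: max = 19
Step 2: Identify the minimum value: min = 7
Step 3: Range = max - min = 19 - 7 = 12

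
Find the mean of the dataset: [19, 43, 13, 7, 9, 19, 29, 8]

18.375

Step 1: Sum all values: 19 + 43 + 13 + 7 + 9 + 19 + 29 + 8 = 147
Step 2: Count the number of values: n = 8
Step 3: Mean = sum / n = 147 / 8 = 18.375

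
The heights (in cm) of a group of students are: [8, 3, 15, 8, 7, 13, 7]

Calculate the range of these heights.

12

Step 1: Identify the maximum value: max = 15
Step 2: Identify the minimum value: min = 3
Step 3: Range = max - min = 15 - 3 = 12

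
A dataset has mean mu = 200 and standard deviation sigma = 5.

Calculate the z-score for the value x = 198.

-0.4

Step 1: Recall the z-score formula: z = (x - mu) / sigma
Step 2: Substitute values: z = (198 - 200) / 5
Step 3: z = -2 / 5 = -0.4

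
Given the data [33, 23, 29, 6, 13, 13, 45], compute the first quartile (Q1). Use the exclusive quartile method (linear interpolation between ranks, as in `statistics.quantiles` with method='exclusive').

13

Step 1: Sort the data: [6, 13, 13, 23, 29, 33, 45]
Step 2: n = 7
Step 3: Using the exclusive quartile method:
  Q1 = 13
  Q2 (median) = 23
  Q3 = 33
  IQR = Q3 - Q1 = 33 - 13 = 20
Step 4: Q1 = 13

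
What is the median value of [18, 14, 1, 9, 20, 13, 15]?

14

Step 1: Sort the data in ascending order: [1, 9, 13, 14, 15, 18, 20]
Step 2: The number of values is n = 7.
Step 3: Since n is odd, the median is the middle value at position 4: 14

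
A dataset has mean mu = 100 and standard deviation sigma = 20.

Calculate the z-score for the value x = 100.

0

Step 1: Recall the z-score formula: z = (x - mu) / sigma
Step 2: Substitute values: z = (100 - 100) / 20
Step 3: z = 0 / 20 = 0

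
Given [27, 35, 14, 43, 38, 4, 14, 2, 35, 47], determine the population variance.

238.49

Step 1: Compute the mean: (27 + 35 + 14 + 43 + 38 + 4 + 14 + 2 + 35 + 47) / 10 = 25.9
Step 2: Compute squared deviations from the mean:
  (27 - 25.9)^2 = 1.21
  (35 - 25.9)^2 = 82.81
  (14 - 25.9)^2 = 141.61
  (43 - 25.9)^2 = 292.41
  (38 - 25.9)^2 = 146.41
  (4 - 25.9)^2 = 479.61
  (14 - 25.9)^2 = 141.61
  (2 - 25.9)^2 = 571.21
  (35 - 25.9)^2 = 82.81
  (47 - 25.9)^2 = 445.21
Step 3: Sum of squared deviations = 2384.9
Step 4: Population variance = 2384.9 / 10 = 238.49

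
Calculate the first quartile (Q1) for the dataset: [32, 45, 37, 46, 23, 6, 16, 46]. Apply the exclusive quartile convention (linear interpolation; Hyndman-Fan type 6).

17.75

Step 1: Sort the data: [6, 16, 23, 32, 37, 45, 46, 46]
Step 2: n = 8
Step 3: Using the exclusive quartile method:
  Q1 = 17.75
  Q2 (median) = 34.5
  Q3 = 45.75
  IQR = Q3 - Q1 = 45.75 - 17.75 = 28
Step 4: Q1 = 17.75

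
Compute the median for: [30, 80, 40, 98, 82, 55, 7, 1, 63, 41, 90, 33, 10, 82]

48

Step 1: Sort the data in ascending order: [1, 7, 10, 30, 33, 40, 41, 55, 63, 80, 82, 82, 90, 98]
Step 2: The number of values is n = 14.
Step 3: Since n is even, the median is the average of positions 7 and 8:
  Median = (41 + 55) / 2 = 48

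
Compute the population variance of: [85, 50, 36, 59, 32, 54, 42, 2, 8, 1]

665.89

Step 1: Compute the mean: (85 + 50 + 36 + 59 + 32 + 54 + 42 + 2 + 8 + 1) / 10 = 36.9
Step 2: Compute squared deviations from the mean:
  (85 - 36.9)^2 = 2313.61
  (50 - 36.9)^2 = 171.61
  (36 - 36.9)^2 = 0.81
  (59 - 36.9)^2 = 488.41
  (32 - 36.9)^2 = 24.01
  (54 - 36.9)^2 = 292.41
  (42 - 36.9)^2 = 26.01
  (2 - 36.9)^2 = 1218.01
  (8 - 36.9)^2 = 835.21
  (1 - 36.9)^2 = 1288.81
Step 3: Sum of squared deviations = 6658.9
Step 4: Population variance = 6658.9 / 10 = 665.89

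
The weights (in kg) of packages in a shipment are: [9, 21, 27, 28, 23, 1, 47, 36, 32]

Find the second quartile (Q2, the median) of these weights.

27

Step 1: Sort the data: [1, 9, 21, 23, 27, 28, 32, 36, 47]
Step 2: n = 9
Step 3: Q2 is the median. Since n is odd, it is the middle value at position 5: 27
Step 4: Q2 = 27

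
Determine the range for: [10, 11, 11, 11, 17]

7

Step 1: Identify the maximum value: max = 17
Step 2: Identify the minimum value: min = 10
Step 3: Range = max - min = 17 - 10 = 7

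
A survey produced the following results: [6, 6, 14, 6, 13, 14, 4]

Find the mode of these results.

6

Step 1: Count the frequency of each value:
  4: appears 1 time(s)
  6: appears 3 time(s)
  13: appears 1 time(s)
  14: appears 2 time(s)
Step 2: The value 6 appears most frequently (3 times).
Step 3: Mode = 6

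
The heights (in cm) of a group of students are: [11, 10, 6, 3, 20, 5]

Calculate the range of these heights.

17

Step 1: Identify the maximum value: max = 20
Step 2: Identify the minimum value: min = 3
Step 3: Range = max - min = 20 - 3 = 17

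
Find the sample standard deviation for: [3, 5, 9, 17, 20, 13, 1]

7.2276

Step 1: Compute the mean: 9.7143
Step 2: Sum of squared deviations from the mean: 313.4286
Step 3: Sample variance = 313.4286 / 6 = 52.2381
Step 4: Standard deviation = sqrt(52.2381) = 7.2276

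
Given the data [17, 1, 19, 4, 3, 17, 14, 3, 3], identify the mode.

3

Step 1: Count the frequency of each value:
  1: appears 1 time(s)
  3: appears 3 time(s)
  4: appears 1 time(s)
  14: appears 1 time(s)
  17: appears 2 time(s)
  19: appears 1 time(s)
Step 2: The value 3 appears most frequently (3 times).
Step 3: Mode = 3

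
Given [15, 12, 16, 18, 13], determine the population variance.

4.56

Step 1: Compute the mean: (15 + 12 + 16 + 18 + 13) / 5 = 14.8
Step 2: Compute squared deviations from the mean:
  (15 - 14.8)^2 = 0.04
  (12 - 14.8)^2 = 7.84
  (16 - 14.8)^2 = 1.44
  (18 - 14.8)^2 = 10.24
  (13 - 14.8)^2 = 3.24
Step 3: Sum of squared deviations = 22.8
Step 4: Population variance = 22.8 / 5 = 4.56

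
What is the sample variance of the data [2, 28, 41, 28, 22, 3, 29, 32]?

190.4107

Step 1: Compute the mean: (2 + 28 + 41 + 28 + 22 + 3 + 29 + 32) / 8 = 23.125
Step 2: Compute squared deviations from the mean:
  (2 - 23.125)^2 = 446.2656
  (28 - 23.125)^2 = 23.7656
  (41 - 23.125)^2 = 319.5156
  (28 - 23.125)^2 = 23.7656
  (22 - 23.125)^2 = 1.2656
  (3 - 23.125)^2 = 405.0156
  (29 - 23.125)^2 = 34.5156
  (32 - 23.125)^2 = 78.7656
Step 3: Sum of squared deviations = 1332.875
Step 4: Sample variance = 1332.875 / 7 = 190.4107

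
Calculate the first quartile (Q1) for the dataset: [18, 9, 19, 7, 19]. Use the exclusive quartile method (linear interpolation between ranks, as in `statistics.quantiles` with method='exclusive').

8

Step 1: Sort the data: [7, 9, 18, 19, 19]
Step 2: n = 5
Step 3: Using the exclusive quartile method:
  Q1 = 8
  Q2 (median) = 18
  Q3 = 19
  IQR = Q3 - Q1 = 19 - 8 = 11
Step 4: Q1 = 8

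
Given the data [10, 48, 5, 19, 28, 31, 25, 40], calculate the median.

26.5

Step 1: Sort the data in ascending order: [5, 10, 19, 25, 28, 31, 40, 48]
Step 2: The number of values is n = 8.
Step 3: Since n is even, the median is the average of positions 4 and 5:
  Median = (25 + 28) / 2 = 26.5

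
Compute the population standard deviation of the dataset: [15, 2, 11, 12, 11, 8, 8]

3.8119

Step 1: Compute the mean: 9.5714
Step 2: Sum of squared deviations from the mean: 101.7143
Step 3: Population variance = 101.7143 / 7 = 14.5306
Step 4: Standard deviation = sqrt(14.5306) = 3.8119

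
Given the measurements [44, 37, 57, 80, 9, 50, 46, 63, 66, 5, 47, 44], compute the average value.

45.6667

Step 1: Sum all values: 44 + 37 + 57 + 80 + 9 + 50 + 46 + 63 + 66 + 5 + 47 + 44 = 548
Step 2: Count the number of values: n = 12
Step 3: Mean = sum / n = 548 / 12 = 45.6667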